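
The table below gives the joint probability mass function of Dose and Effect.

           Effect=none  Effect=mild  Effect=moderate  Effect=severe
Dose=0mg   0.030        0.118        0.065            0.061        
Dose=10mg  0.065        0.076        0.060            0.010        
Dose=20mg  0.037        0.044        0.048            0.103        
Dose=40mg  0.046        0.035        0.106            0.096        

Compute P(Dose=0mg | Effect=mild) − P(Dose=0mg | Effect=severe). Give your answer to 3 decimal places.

0.206

P(Effect=mild) = 0.118 + 0.076 + 0.044 + 0.035 = 0.273; P(Dose=0mg | Effect=mild) = 0.118/0.273 = 0.4322.
P(Effect=severe) = 0.061 + 0.010 + 0.103 + 0.096 = 0.270; P(Dose=0mg | Effect=severe) = 0.061/0.270 = 0.2259.
Difference = 0.206.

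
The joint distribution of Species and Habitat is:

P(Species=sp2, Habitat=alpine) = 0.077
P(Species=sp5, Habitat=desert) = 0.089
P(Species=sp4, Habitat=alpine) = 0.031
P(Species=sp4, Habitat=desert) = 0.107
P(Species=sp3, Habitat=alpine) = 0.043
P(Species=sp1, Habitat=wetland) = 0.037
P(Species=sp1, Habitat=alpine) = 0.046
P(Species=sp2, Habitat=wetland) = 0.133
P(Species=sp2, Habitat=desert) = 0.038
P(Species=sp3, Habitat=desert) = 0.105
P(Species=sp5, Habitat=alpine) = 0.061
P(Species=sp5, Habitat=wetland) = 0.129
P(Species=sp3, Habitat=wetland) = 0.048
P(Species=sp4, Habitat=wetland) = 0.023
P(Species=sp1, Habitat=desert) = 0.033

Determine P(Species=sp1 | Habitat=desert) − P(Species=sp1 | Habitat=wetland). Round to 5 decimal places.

P(Habitat=desert) = 0.033 + 0.038 + 0.105 + 0.107 + 0.089 = 0.372; P(Species=sp1 | Habitat=desert) = 0.033/0.372 = 0.088710.
P(Habitat=wetland) = 0.037 + 0.133 + 0.048 + 0.023 + 0.129 = 0.370; P(Species=sp1 | Habitat=wetland) = 0.037/0.370 = 0.100000.
Difference = -0.01129.

-0.01129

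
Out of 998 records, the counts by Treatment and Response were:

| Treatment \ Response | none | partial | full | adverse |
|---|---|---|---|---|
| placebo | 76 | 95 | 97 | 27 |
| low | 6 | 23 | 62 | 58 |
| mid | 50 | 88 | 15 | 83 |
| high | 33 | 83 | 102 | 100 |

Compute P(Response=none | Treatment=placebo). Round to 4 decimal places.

Total with Treatment=placebo: 76 + 95 + 97 + 27 = 295.
P(Response=none | Treatment=placebo) = 76/295 = 0.2576.

0.2576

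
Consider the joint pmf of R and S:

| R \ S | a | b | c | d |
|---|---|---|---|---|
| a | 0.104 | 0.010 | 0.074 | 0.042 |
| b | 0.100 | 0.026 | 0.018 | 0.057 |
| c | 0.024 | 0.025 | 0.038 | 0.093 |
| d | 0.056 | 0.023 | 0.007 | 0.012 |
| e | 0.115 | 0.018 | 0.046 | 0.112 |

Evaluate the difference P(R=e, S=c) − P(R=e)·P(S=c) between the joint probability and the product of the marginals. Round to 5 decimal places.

-0.00725

P(R=e) = 0.115 + 0.018 + 0.046 + 0.112 = 0.291.
P(S=c) = 0.074 + 0.018 + 0.038 + 0.007 + 0.046 = 0.183.
P(R=e, S=c) − P(R=e)P(S=c) = 0.046 − 0.291×0.183 = -0.00725.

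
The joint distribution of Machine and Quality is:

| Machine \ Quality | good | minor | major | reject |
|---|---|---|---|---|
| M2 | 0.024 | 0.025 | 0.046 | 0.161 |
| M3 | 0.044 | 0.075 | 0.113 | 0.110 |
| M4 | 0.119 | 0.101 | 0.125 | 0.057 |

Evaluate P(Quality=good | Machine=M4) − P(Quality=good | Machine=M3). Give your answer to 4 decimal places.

0.1674

P(Machine=M4) = 0.119 + 0.101 + 0.125 + 0.057 = 0.402; P(Quality=good | Machine=M4) = 0.119/0.402 = 0.29602.
P(Machine=M3) = 0.044 + 0.075 + 0.113 + 0.110 = 0.342; P(Quality=good | Machine=M3) = 0.044/0.342 = 0.12865.
Difference = 0.1674.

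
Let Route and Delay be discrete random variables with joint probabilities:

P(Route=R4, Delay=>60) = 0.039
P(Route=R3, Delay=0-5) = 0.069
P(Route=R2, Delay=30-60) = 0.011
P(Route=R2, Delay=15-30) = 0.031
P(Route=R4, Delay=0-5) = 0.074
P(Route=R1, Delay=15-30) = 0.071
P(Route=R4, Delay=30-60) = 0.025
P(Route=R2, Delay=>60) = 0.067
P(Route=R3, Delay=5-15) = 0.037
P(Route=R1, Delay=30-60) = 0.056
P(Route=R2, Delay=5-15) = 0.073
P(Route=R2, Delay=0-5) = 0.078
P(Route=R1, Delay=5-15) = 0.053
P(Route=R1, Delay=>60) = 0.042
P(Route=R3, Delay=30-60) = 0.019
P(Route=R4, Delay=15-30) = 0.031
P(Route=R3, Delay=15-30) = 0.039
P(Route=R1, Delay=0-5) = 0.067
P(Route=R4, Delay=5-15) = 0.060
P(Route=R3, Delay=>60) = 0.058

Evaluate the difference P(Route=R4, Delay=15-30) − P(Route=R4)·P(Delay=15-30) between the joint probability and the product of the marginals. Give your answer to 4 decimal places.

P(Route=R4) = 0.074 + 0.060 + 0.031 + 0.025 + 0.039 = 0.229.
P(Delay=15-30) = 0.071 + 0.031 + 0.039 + 0.031 = 0.172.
P(Route=R4, Delay=15-30) − P(Route=R4)P(Delay=15-30) = 0.031 − 0.229×0.172 = -0.0084.

-0.0084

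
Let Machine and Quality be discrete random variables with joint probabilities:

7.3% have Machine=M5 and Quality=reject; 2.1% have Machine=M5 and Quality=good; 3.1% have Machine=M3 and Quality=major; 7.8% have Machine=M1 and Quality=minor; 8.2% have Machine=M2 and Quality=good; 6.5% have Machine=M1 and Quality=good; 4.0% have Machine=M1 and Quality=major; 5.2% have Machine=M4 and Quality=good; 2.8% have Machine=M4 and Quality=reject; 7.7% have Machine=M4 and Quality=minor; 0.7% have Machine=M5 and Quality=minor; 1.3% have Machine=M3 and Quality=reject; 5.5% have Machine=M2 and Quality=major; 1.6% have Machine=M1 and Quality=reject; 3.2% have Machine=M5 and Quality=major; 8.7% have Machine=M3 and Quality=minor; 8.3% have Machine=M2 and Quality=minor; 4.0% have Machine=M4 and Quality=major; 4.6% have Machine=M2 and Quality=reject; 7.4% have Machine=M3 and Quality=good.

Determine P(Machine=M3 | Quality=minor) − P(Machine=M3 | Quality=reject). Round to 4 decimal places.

0.1882

P(Quality=minor) = 0.078 + 0.083 + 0.087 + 0.077 + 0.007 = 0.332; P(Machine=M3 | Quality=minor) = 0.087/0.332 = 0.26205.
P(Quality=reject) = 0.016 + 0.046 + 0.013 + 0.028 + 0.073 = 0.176; P(Machine=M3 | Quality=reject) = 0.013/0.176 = 0.07386.
Difference = 0.1882.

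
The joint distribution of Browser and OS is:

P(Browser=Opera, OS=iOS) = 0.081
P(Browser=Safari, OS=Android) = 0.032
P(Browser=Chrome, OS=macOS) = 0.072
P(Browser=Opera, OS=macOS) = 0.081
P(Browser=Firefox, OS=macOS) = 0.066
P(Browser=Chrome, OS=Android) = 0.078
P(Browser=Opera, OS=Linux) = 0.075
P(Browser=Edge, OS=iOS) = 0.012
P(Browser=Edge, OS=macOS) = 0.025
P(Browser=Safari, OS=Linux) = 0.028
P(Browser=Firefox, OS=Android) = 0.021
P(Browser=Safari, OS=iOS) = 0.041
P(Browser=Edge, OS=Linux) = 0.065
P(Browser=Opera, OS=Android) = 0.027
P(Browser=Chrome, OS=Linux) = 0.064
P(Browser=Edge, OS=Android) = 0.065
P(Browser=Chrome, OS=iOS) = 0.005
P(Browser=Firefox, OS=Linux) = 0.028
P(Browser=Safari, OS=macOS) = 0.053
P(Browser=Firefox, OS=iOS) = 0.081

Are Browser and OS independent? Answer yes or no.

no

P(Browser=Chrome) = 0.219 and P(OS=iOS) = 0.220, so their product is 0.04818, but P(Browser=Chrome, OS=iOS) = 0.005. Since these differ, Browser and OS are not independent.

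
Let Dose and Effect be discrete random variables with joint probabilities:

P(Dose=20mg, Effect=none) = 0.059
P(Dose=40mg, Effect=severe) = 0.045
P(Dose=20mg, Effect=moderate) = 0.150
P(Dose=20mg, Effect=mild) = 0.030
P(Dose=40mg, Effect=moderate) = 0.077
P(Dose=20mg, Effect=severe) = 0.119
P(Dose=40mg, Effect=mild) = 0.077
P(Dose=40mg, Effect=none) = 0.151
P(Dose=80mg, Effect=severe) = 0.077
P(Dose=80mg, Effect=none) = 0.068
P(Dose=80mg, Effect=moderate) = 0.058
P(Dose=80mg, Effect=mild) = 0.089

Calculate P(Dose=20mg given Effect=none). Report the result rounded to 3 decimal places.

0.212

P(Effect=none) = 0.059 + 0.151 + 0.068 = 0.278.
P(Dose=20mg | Effect=none) = 0.059/0.278 = 0.212.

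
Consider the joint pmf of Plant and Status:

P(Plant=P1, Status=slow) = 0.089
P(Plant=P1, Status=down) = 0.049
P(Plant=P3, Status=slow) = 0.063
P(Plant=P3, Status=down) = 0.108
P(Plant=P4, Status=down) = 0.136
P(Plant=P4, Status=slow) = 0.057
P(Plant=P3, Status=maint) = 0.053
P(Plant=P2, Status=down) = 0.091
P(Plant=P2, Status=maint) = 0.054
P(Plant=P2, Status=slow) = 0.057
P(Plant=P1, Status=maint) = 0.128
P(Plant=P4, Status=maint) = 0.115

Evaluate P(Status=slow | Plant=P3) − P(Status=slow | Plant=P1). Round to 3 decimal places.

-0.053

P(Plant=P3) = 0.063 + 0.108 + 0.053 = 0.224; P(Status=slow | Plant=P3) = 0.063/0.224 = 0.2813.
P(Plant=P1) = 0.089 + 0.049 + 0.128 = 0.266; P(Status=slow | Plant=P1) = 0.089/0.266 = 0.3346.
Difference = -0.053.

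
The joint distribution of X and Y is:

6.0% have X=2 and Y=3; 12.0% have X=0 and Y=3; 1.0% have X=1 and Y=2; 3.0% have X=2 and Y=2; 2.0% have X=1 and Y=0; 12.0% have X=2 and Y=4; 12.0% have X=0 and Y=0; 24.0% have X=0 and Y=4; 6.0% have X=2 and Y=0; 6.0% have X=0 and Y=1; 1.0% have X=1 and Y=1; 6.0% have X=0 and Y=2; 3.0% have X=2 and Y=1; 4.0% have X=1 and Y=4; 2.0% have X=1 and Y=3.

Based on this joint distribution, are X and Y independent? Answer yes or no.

yes

Every cell satisfies P(X,Y) = P(X)·P(Y). For instance P(X=0) = 0.600, P(Y=2) = 0.100, and 0.600×0.100 = 0.060 matches the joint entry. So X and Y are independent.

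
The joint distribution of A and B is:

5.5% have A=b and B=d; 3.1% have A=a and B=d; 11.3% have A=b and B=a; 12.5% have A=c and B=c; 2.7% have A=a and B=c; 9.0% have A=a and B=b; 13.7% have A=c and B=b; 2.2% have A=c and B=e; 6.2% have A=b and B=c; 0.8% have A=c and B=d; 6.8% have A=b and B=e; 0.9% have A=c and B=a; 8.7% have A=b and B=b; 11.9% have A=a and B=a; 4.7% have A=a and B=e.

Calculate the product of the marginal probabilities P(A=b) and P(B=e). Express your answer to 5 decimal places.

0.05275

P(A=b) = 0.113 + 0.087 + 0.062 + 0.055 + 0.068 = 0.385.
P(B=e) = 0.047 + 0.068 + 0.022 = 0.137.
Product: 0.385 × 0.137 = 0.05275.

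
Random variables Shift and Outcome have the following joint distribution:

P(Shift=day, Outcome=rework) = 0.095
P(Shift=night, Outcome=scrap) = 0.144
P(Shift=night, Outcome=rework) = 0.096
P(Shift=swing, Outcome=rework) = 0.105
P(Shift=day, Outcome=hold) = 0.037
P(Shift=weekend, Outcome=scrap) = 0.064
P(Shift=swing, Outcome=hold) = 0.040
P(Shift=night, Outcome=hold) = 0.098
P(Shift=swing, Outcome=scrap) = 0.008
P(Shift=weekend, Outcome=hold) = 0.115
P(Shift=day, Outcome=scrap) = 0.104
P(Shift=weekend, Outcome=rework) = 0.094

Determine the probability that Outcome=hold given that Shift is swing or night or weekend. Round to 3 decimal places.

P(Shift=swing) = 0.105 + 0.008 + 0.040 = 0.153.
P(Shift=night) = 0.096 + 0.144 + 0.098 = 0.338.
P(Shift=weekend) = 0.094 + 0.064 + 0.115 = 0.273.
P(Shift ∈ {swing, night, weekend}) = 0.153 + 0.338 + 0.273 = 0.764; P(Outcome=hold, Shift ∈ {swing, night, weekend}) = 0.040 + 0.098 + 0.115 = 0.253.
P(Outcome=hold | Shift ∈ {swing, night, weekend}) = 0.253/0.764 = 0.331.

0.331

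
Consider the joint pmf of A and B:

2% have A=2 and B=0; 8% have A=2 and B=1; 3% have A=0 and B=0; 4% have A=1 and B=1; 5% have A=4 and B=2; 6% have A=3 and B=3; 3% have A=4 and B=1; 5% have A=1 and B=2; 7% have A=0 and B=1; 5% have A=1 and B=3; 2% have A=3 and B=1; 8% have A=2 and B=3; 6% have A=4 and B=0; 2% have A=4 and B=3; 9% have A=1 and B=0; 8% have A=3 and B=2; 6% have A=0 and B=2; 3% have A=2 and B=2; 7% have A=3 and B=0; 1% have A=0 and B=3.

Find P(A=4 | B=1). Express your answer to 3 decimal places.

P(B=1) = 0.07 + 0.04 + 0.08 + 0.02 + 0.03 = 0.24.
P(A=4 | B=1) = 0.03/0.24 = 0.125.

0.125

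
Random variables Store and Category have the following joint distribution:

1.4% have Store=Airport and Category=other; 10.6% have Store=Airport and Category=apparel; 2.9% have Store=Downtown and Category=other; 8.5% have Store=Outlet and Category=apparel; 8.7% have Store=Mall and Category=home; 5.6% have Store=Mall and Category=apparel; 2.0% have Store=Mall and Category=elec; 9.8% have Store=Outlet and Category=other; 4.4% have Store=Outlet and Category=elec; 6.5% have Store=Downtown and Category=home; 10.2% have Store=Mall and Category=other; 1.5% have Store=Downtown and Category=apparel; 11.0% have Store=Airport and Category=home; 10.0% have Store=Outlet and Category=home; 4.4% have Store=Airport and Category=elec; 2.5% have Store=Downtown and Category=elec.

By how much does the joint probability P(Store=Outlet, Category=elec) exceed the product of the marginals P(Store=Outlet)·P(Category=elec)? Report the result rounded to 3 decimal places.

P(Store=Outlet) = 0.085 + 0.044 + 0.100 + 0.098 = 0.327.
P(Category=elec) = 0.025 + 0.020 + 0.044 + 0.044 = 0.133.
P(Store=Outlet, Category=elec) − P(Store=Outlet)P(Category=elec) = 0.044 − 0.327×0.133 = 0.001.

0.001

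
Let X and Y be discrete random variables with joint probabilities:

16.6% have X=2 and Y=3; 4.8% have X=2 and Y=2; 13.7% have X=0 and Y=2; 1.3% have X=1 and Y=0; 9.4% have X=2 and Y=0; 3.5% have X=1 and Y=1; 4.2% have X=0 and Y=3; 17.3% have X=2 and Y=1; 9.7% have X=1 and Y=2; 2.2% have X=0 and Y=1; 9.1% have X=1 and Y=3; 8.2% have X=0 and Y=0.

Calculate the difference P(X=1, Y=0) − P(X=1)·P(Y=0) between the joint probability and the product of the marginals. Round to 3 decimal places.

-0.032

P(X=1) = 0.013 + 0.035 + 0.097 + 0.091 = 0.236.
P(Y=0) = 0.082 + 0.013 + 0.094 = 0.189.
P(X=1, Y=0) − P(X=1)P(Y=0) = 0.013 − 0.236×0.189 = -0.032.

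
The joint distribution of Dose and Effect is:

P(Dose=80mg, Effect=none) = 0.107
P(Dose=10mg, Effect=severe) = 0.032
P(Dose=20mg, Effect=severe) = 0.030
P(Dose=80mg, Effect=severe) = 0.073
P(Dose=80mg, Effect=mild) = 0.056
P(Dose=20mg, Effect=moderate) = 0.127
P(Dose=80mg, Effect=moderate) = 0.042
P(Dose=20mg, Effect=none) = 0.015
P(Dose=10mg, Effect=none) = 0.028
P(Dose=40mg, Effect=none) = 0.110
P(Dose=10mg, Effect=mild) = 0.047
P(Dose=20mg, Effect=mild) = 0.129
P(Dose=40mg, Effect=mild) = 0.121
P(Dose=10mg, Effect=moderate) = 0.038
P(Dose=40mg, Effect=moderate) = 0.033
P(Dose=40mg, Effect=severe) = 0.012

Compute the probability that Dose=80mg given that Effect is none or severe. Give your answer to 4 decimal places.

P(Effect=none) = 0.028 + 0.015 + 0.110 + 0.107 = 0.260.
P(Effect=severe) = 0.032 + 0.030 + 0.012 + 0.073 = 0.147.
P(Effect ∈ {none, severe}) = 0.260 + 0.147 = 0.407; P(Dose=80mg, Effect ∈ {none, severe}) = 0.107 + 0.073 = 0.180.
P(Dose=80mg | Effect ∈ {none, severe}) = 0.180/0.407 = 0.4423.

0.4423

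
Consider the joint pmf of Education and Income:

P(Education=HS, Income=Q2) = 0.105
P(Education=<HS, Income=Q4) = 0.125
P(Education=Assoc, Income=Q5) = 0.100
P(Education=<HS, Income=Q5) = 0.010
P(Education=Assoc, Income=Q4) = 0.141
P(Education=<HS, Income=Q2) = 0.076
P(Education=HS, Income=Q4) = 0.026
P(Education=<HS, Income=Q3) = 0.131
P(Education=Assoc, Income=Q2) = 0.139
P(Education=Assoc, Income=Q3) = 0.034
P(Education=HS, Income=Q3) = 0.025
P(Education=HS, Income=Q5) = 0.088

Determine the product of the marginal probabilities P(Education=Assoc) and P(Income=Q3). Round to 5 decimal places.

0.07866

P(Education=Assoc) = 0.139 + 0.034 + 0.141 + 0.100 = 0.414.
P(Income=Q3) = 0.131 + 0.025 + 0.034 = 0.190.
Product: 0.414 × 0.190 = 0.07866.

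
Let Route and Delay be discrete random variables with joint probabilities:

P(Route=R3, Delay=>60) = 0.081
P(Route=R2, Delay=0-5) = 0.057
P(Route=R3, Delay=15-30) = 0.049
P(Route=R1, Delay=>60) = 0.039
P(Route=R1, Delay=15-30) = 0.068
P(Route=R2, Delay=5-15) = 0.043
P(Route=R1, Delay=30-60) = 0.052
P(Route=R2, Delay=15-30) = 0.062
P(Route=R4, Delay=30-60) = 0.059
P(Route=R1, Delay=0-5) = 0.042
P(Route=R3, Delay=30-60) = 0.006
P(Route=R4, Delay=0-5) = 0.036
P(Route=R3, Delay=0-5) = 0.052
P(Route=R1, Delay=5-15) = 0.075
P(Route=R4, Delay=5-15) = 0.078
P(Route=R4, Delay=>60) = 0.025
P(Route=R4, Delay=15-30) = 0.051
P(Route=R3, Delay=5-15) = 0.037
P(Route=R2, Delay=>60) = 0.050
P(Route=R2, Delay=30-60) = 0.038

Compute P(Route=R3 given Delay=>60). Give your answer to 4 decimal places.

P(Delay=>60) = 0.039 + 0.050 + 0.081 + 0.025 = 0.195.
P(Route=R3 | Delay=>60) = 0.081/0.195 = 0.4154.

0.4154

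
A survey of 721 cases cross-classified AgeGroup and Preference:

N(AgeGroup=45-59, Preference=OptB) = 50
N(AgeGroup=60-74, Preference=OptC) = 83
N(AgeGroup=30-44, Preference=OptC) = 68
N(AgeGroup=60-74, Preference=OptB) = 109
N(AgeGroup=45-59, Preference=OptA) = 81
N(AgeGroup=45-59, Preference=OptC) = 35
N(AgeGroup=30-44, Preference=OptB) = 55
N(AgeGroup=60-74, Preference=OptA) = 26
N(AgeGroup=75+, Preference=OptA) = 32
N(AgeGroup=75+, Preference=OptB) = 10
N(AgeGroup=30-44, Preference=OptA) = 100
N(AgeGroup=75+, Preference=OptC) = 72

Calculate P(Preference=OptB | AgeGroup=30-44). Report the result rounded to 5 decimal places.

Total with AgeGroup=30-44: 100 + 55 + 68 = 223.
P(Preference=OptB | AgeGroup=30-44) = 55/223 = 0.24664.

0.24664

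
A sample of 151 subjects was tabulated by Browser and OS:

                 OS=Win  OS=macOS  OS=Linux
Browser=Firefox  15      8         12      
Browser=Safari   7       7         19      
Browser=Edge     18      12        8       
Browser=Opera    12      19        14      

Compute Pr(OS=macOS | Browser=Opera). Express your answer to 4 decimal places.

Total with Browser=Opera: 12 + 19 + 14 = 45.
P(OS=macOS | Browser=Opera) = 19/45 = 0.4222.

0.4222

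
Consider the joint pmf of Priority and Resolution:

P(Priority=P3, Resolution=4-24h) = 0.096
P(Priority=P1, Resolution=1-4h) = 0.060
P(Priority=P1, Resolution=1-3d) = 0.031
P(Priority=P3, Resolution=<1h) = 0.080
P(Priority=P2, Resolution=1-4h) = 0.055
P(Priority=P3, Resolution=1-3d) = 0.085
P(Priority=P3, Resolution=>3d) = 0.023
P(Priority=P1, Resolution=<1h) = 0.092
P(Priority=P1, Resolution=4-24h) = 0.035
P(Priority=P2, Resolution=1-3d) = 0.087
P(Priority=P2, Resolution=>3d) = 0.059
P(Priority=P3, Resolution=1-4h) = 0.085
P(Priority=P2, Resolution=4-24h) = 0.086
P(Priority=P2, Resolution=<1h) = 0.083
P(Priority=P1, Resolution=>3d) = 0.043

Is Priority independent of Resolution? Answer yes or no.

P(Priority=P1) = 0.261 and P(Resolution=<1h) = 0.255, so their product is 0.06656, but P(Priority=P1, Resolution=<1h) = 0.092. Since these differ, Priority and Resolution are not independent.

no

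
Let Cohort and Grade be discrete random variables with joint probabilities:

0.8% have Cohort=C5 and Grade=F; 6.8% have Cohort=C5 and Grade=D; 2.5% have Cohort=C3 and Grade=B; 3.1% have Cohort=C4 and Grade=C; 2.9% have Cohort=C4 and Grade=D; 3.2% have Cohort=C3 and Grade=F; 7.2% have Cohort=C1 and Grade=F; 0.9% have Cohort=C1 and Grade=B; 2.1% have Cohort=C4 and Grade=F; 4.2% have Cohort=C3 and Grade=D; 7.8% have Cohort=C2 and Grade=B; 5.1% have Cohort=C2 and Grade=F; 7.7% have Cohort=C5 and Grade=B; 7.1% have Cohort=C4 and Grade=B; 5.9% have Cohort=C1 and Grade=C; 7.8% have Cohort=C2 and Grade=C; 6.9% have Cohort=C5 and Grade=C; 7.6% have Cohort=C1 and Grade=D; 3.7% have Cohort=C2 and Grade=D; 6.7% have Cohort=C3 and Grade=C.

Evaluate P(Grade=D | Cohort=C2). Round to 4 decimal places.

0.1516

P(Cohort=C2) = 0.078 + 0.078 + 0.037 + 0.051 = 0.244.
P(Grade=D | Cohort=C2) = 0.037/0.244 = 0.1516.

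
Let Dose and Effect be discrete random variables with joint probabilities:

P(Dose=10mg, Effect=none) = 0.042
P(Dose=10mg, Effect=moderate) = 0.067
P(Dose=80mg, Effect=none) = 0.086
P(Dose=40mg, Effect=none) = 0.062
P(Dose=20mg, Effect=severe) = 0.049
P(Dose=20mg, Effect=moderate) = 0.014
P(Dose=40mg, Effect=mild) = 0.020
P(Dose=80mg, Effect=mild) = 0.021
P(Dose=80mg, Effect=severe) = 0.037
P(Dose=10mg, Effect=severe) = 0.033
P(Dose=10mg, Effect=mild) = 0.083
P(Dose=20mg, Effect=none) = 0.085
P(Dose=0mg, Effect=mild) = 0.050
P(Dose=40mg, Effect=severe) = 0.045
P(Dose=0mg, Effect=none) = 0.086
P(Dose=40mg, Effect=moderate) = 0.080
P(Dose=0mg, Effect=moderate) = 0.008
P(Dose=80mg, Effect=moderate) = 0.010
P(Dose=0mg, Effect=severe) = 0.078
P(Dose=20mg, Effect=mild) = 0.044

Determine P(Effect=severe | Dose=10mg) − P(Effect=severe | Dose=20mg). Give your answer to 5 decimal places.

-0.10854

P(Dose=10mg) = 0.042 + 0.083 + 0.067 + 0.033 = 0.225; P(Effect=severe | Dose=10mg) = 0.033/0.225 = 0.146667.
P(Dose=20mg) = 0.085 + 0.044 + 0.014 + 0.049 = 0.192; P(Effect=severe | Dose=20mg) = 0.049/0.192 = 0.255208.
Difference = -0.10854.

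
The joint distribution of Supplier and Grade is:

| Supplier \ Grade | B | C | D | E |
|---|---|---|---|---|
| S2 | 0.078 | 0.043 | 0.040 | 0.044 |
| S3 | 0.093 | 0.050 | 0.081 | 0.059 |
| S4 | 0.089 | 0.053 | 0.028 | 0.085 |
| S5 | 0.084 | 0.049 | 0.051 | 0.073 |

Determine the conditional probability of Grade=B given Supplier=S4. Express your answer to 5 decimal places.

0.34902

P(Supplier=S4) = 0.089 + 0.053 + 0.028 + 0.085 = 0.255.
P(Grade=B | Supplier=S4) = 0.089/0.255 = 0.34902.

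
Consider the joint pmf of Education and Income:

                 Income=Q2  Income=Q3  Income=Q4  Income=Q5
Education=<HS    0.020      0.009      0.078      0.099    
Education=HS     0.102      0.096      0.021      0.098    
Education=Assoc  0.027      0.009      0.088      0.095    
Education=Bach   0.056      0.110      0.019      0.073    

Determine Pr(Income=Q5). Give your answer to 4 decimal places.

P(Income=Q5) = 0.099 + 0.098 + 0.095 + 0.073 = 0.365.

0.3650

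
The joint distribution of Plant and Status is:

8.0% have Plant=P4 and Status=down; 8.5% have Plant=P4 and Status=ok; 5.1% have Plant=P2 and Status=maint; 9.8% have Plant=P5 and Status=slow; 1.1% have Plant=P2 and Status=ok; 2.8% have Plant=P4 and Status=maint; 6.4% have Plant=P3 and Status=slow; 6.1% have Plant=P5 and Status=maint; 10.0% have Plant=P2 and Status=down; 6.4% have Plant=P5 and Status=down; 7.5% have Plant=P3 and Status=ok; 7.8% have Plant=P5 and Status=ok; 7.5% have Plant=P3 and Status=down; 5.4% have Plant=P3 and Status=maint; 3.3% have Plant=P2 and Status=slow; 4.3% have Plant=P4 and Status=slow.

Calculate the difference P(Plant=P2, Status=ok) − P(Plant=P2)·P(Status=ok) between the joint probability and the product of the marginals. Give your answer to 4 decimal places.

-0.0376

P(Plant=P2) = 0.011 + 0.033 + 0.100 + 0.051 = 0.195.
P(Status=ok) = 0.011 + 0.075 + 0.085 + 0.078 = 0.249.
P(Plant=P2, Status=ok) − P(Plant=P2)P(Status=ok) = 0.011 − 0.195×0.249 = -0.0376.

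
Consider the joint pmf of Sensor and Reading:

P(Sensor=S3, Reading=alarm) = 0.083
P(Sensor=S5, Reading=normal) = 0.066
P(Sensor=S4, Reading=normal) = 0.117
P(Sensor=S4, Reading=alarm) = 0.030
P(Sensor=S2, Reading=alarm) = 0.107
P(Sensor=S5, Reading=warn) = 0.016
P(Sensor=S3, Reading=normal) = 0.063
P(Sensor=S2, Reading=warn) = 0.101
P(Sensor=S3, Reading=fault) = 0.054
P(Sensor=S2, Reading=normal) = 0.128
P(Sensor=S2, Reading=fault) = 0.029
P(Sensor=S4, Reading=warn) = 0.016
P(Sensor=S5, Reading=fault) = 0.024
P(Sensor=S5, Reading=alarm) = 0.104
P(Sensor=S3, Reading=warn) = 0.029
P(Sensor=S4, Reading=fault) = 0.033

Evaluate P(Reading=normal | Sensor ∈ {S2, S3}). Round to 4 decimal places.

P(Sensor=S2) = 0.128 + 0.101 + 0.107 + 0.029 = 0.365.
P(Sensor=S3) = 0.063 + 0.029 + 0.083 + 0.054 = 0.229.
P(Sensor ∈ {S2, S3}) = 0.365 + 0.229 = 0.594; P(Reading=normal, Sensor ∈ {S2, S3}) = 0.128 + 0.063 = 0.191.
P(Reading=normal | Sensor ∈ {S2, S3}) = 0.191/0.594 = 0.3215.

0.3215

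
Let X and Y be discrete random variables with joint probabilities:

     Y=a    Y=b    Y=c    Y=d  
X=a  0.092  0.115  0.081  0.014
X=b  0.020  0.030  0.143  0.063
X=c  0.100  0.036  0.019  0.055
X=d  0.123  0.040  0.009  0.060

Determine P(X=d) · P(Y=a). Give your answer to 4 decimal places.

0.0777

P(X=d) = 0.123 + 0.040 + 0.009 + 0.060 = 0.232.
P(Y=a) = 0.092 + 0.020 + 0.100 + 0.123 = 0.335.
Product: 0.232 × 0.335 = 0.0777.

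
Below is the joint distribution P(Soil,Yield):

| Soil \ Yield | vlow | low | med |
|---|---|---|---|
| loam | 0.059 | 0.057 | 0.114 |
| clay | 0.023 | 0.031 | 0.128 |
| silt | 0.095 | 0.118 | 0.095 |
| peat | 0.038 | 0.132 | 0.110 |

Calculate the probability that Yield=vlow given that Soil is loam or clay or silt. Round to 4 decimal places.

0.2458

P(Soil=loam) = 0.059 + 0.057 + 0.114 = 0.230.
P(Soil=clay) = 0.023 + 0.031 + 0.128 = 0.182.
P(Soil=silt) = 0.095 + 0.118 + 0.095 = 0.308.
P(Soil ∈ {loam, clay, silt}) = 0.230 + 0.182 + 0.308 = 0.720; P(Yield=vlow, Soil ∈ {loam, clay, silt}) = 0.059 + 0.023 + 0.095 = 0.177.
P(Yield=vlow | Soil ∈ {loam, clay, silt}) = 0.177/0.720 = 0.2458.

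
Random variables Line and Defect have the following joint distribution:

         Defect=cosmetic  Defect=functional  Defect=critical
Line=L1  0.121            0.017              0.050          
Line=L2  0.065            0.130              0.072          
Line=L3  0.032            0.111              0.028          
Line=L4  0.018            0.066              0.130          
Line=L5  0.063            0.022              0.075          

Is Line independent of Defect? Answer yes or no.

P(Line=L1) = 0.188 and P(Defect=cosmetic) = 0.299, so their product is 0.05621, but P(Line=L1, Defect=cosmetic) = 0.121. Since these differ, Line and Defect are not independent.

no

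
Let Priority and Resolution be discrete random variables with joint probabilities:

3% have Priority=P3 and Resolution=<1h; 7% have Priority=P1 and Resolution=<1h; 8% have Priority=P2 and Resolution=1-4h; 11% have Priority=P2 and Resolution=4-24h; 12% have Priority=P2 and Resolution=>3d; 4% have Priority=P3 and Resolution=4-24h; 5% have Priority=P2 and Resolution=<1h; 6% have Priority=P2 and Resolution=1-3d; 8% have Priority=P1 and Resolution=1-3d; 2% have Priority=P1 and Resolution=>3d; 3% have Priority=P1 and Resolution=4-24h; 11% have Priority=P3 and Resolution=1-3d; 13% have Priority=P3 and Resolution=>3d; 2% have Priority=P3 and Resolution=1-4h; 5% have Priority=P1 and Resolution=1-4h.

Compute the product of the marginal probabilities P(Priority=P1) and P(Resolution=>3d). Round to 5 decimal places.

0.06750

P(Priority=P1) = 0.07 + 0.05 + 0.03 + 0.08 + 0.02 = 0.25.
P(Resolution=>3d) = 0.02 + 0.12 + 0.13 = 0.27.
Product: 0.25 × 0.27 = 0.06750.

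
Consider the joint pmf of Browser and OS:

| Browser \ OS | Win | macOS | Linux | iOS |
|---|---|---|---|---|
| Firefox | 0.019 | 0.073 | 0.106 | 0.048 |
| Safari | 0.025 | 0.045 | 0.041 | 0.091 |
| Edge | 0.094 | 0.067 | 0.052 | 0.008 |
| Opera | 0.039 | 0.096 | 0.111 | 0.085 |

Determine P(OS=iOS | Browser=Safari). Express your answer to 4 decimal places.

P(Browser=Safari) = 0.025 + 0.045 + 0.041 + 0.091 = 0.202.
P(OS=iOS | Browser=Safari) = 0.091/0.202 = 0.4505.

0.4505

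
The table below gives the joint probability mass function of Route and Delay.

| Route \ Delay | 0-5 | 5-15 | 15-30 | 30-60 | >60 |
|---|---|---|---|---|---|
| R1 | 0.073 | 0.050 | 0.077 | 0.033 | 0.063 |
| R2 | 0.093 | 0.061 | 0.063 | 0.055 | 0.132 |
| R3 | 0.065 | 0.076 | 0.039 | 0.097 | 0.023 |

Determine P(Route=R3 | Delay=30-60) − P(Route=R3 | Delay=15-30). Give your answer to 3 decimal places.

0.306

P(Delay=30-60) = 0.033 + 0.055 + 0.097 = 0.185; P(Route=R3 | Delay=30-60) = 0.097/0.185 = 0.5243.
P(Delay=15-30) = 0.077 + 0.063 + 0.039 = 0.179; P(Route=R3 | Delay=15-30) = 0.039/0.179 = 0.2179.
Difference = 0.306.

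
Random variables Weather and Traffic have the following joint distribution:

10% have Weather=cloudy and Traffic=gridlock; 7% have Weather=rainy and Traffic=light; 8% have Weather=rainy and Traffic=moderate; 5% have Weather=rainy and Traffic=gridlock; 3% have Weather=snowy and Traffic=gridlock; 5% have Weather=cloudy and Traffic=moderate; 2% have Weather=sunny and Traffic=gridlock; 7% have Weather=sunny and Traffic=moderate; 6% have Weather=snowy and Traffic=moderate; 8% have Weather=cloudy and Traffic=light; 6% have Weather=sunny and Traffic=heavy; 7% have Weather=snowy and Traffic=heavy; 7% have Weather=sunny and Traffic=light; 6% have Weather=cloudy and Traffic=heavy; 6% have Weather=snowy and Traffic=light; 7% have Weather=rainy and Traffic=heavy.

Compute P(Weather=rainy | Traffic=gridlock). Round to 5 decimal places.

P(Traffic=gridlock) = 0.02 + 0.10 + 0.05 + 0.03 = 0.20.
P(Weather=rainy | Traffic=gridlock) = 0.05/0.20 = 0.25000.

0.25000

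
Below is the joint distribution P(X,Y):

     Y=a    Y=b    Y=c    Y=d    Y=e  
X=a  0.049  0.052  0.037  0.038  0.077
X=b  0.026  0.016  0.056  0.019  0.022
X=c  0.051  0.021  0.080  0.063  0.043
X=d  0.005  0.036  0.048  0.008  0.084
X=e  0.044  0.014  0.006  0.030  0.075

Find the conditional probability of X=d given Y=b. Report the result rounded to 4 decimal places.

P(Y=b) = 0.052 + 0.016 + 0.021 + 0.036 + 0.014 = 0.139.
P(X=d | Y=b) = 0.036/0.139 = 0.2590.

0.2590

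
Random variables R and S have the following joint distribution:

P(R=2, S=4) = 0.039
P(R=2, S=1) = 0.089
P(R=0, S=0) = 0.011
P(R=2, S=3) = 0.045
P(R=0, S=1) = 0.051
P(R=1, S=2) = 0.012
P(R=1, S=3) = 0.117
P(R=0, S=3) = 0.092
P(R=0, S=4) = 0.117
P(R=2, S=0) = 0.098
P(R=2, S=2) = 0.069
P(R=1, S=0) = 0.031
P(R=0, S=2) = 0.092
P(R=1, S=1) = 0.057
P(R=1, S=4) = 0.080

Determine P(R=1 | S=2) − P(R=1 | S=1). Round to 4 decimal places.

-0.2200

P(S=2) = 0.092 + 0.012 + 0.069 = 0.173; P(R=1 | S=2) = 0.012/0.173 = 0.06936.
P(S=1) = 0.051 + 0.057 + 0.089 = 0.197; P(R=1 | S=1) = 0.057/0.197 = 0.28934.
Difference = -0.2200.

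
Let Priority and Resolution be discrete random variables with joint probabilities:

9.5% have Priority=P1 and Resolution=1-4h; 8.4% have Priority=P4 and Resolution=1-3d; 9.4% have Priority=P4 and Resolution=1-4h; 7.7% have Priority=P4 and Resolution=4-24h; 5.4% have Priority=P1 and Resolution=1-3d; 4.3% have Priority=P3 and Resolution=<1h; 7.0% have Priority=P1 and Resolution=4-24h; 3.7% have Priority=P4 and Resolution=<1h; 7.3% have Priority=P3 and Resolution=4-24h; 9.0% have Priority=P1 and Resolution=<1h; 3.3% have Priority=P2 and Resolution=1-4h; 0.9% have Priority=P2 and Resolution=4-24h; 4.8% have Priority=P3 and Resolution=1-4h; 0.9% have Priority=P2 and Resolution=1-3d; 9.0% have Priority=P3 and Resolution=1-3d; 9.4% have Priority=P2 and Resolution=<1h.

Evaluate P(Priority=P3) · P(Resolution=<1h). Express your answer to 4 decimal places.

P(Priority=P3) = 0.043 + 0.048 + 0.073 + 0.090 = 0.254.
P(Resolution=<1h) = 0.090 + 0.094 + 0.043 + 0.037 = 0.264.
Product: 0.254 × 0.264 = 0.0671.

0.0671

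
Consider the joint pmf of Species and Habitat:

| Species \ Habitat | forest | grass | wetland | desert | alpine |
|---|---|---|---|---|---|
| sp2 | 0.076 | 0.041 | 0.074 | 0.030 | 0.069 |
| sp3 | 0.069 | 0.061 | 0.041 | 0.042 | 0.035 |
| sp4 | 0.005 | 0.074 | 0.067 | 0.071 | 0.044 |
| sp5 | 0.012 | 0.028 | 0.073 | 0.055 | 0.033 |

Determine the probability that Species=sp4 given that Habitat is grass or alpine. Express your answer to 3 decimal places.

0.306

P(Habitat=grass) = 0.041 + 0.061 + 0.074 + 0.028 = 0.204.
P(Habitat=alpine) = 0.069 + 0.035 + 0.044 + 0.033 = 0.181.
P(Habitat ∈ {grass, alpine}) = 0.204 + 0.181 = 0.385; P(Species=sp4, Habitat ∈ {grass, alpine}) = 0.074 + 0.044 = 0.118.
P(Species=sp4 | Habitat ∈ {grass, alpine}) = 0.118/0.385 = 0.306.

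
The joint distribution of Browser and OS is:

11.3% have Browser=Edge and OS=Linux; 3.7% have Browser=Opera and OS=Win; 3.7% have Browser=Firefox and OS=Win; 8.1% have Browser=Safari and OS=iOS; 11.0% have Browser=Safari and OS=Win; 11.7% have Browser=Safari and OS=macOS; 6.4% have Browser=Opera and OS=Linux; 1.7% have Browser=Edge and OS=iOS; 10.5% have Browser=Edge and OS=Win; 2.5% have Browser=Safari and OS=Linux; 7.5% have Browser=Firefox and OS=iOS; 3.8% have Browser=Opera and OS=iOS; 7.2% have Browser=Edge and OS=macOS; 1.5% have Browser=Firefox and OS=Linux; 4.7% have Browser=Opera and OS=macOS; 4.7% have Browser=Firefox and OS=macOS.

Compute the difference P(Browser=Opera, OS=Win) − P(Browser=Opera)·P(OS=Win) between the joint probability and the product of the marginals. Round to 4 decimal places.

-0.0168

P(Browser=Opera) = 0.037 + 0.047 + 0.064 + 0.038 = 0.186.
P(OS=Win) = 0.037 + 0.110 + 0.105 + 0.037 = 0.289.
P(Browser=Opera, OS=Win) − P(Browser=Opera)P(OS=Win) = 0.037 − 0.186×0.289 = -0.0168.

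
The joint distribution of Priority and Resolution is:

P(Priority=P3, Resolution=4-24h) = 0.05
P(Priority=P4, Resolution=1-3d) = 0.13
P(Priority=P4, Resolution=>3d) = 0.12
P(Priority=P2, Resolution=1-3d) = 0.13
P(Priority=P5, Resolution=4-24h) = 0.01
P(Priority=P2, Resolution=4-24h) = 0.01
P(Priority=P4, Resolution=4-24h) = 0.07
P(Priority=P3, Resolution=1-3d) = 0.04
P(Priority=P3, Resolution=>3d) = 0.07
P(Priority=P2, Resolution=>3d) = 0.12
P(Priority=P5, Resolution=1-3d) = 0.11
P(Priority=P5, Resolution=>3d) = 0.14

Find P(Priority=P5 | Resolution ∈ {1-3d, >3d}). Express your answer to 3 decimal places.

P(Resolution=1-3d) = 0.13 + 0.04 + 0.13 + 0.11 = 0.41.
P(Resolution=>3d) = 0.12 + 0.07 + 0.12 + 0.14 = 0.45.
P(Resolution ∈ {1-3d, >3d}) = 0.41 + 0.45 = 0.86; P(Priority=P5, Resolution ∈ {1-3d, >3d}) = 0.11 + 0.14 = 0.25.
P(Priority=P5 | Resolution ∈ {1-3d, >3d}) = 0.25/0.86 = 0.291.

0.291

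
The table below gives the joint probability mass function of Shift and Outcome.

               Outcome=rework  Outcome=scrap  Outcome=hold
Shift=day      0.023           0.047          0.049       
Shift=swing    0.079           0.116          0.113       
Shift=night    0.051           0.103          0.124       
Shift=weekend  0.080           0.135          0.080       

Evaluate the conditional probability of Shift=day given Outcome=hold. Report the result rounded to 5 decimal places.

0.13388

P(Outcome=hold) = 0.049 + 0.113 + 0.124 + 0.080 = 0.366.
P(Shift=day | Outcome=hold) = 0.049/0.366 = 0.13388.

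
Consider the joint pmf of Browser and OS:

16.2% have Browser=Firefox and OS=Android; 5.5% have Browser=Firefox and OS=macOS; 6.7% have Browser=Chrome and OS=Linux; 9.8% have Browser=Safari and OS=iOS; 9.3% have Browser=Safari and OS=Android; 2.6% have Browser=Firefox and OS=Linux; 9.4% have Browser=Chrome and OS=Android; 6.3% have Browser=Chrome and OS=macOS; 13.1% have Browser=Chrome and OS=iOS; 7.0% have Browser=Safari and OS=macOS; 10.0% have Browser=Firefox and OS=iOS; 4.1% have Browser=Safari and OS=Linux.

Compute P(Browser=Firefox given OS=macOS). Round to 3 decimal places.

P(OS=macOS) = 0.063 + 0.055 + 0.070 = 0.188.
P(Browser=Firefox | OS=macOS) = 0.055/0.188 = 0.293.

0.293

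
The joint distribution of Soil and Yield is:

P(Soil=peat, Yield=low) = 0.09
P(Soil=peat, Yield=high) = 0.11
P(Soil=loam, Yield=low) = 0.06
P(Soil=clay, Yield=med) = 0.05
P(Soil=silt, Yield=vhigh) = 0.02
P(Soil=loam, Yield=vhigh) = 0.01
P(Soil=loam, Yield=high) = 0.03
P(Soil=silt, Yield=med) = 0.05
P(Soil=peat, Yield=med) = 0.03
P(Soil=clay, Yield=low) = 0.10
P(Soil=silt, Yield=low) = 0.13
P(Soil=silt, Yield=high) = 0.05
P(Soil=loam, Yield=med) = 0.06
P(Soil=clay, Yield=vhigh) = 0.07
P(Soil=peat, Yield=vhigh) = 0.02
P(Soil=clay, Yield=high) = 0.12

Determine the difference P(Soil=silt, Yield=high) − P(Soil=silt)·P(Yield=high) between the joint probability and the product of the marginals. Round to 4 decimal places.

P(Soil=silt) = 0.13 + 0.05 + 0.05 + 0.02 = 0.25.
P(Yield=high) = 0.03 + 0.12 + 0.05 + 0.11 = 0.31.
P(Soil=silt, Yield=high) − P(Soil=silt)P(Yield=high) = 0.05 − 0.25×0.31 = -0.0275.

-0.0275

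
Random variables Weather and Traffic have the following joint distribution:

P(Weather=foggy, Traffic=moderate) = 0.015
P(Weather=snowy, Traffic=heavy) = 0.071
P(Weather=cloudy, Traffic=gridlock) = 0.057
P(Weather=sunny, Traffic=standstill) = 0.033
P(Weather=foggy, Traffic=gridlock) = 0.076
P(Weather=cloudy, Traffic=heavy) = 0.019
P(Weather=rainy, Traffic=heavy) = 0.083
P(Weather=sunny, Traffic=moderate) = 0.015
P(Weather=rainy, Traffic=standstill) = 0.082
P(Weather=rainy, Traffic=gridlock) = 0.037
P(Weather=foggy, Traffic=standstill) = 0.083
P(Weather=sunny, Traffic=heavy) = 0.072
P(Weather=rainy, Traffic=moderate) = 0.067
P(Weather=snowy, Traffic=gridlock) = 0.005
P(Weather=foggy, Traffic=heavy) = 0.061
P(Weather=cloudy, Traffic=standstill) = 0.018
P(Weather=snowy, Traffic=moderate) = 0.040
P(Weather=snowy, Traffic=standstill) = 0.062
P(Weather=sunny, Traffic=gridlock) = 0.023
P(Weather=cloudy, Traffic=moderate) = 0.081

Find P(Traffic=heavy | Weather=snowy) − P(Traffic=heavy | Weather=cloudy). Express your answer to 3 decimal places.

0.290

P(Weather=snowy) = 0.040 + 0.071 + 0.005 + 0.062 = 0.178; P(Traffic=heavy | Weather=snowy) = 0.071/0.178 = 0.3989.
P(Weather=cloudy) = 0.081 + 0.019 + 0.057 + 0.018 = 0.175; P(Traffic=heavy | Weather=cloudy) = 0.019/0.175 = 0.1086.
Difference = 0.290.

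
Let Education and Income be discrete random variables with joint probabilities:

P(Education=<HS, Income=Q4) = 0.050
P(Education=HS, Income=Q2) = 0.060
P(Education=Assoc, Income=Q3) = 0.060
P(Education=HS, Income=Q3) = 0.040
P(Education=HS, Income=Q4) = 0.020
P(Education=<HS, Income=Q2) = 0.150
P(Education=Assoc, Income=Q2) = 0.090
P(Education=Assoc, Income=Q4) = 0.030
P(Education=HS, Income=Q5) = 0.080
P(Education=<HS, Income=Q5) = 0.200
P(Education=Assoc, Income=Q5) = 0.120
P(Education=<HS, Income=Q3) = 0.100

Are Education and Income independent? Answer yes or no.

Every cell satisfies P(Education,Income) = P(Education)·P(Income). For instance P(Education=HS) = 0.200, P(Income=Q4) = 0.100, and 0.200×0.100 = 0.020 matches the joint entry. So Education and Income are independent.

yes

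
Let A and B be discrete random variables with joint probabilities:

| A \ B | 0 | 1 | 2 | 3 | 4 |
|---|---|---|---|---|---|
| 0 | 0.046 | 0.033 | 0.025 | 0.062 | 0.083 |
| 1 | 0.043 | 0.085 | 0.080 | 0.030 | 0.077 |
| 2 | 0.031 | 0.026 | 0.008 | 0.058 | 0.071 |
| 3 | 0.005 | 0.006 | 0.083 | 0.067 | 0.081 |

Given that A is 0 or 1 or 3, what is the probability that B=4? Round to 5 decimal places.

P(A=0) = 0.046 + 0.033 + 0.025 + 0.062 + 0.083 = 0.249.
P(A=1) = 0.043 + 0.085 + 0.080 + 0.030 + 0.077 = 0.315.
P(A=3) = 0.005 + 0.006 + 0.083 + 0.067 + 0.081 = 0.242.
P(A ∈ {0, 1, 3}) = 0.249 + 0.315 + 0.242 = 0.806; P(B=4, A ∈ {0, 1, 3}) = 0.083 + 0.077 + 0.081 = 0.241.
P(B=4 | A ∈ {0, 1, 3}) = 0.241/0.806 = 0.29901.

0.29901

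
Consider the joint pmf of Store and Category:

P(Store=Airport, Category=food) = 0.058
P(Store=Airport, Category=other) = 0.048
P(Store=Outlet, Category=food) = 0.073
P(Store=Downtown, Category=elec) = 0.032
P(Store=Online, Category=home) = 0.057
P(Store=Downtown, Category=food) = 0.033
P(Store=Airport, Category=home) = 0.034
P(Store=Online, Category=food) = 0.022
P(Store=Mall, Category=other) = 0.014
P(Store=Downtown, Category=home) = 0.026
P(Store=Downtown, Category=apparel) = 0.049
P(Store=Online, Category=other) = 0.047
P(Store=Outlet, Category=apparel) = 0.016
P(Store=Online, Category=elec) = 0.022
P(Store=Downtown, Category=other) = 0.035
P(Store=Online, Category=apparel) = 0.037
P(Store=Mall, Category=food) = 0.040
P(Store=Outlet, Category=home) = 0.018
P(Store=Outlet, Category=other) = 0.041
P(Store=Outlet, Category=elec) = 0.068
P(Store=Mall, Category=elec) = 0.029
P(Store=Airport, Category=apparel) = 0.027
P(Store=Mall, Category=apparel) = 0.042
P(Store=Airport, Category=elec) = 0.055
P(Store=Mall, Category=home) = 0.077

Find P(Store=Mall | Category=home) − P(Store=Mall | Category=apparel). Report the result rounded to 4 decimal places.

P(Category=home) = 0.026 + 0.077 + 0.034 + 0.018 + 0.057 = 0.212; P(Store=Mall | Category=home) = 0.077/0.212 = 0.36321.
P(Category=apparel) = 0.049 + 0.042 + 0.027 + 0.016 + 0.037 = 0.171; P(Store=Mall | Category=apparel) = 0.042/0.171 = 0.24561.
Difference = 0.1176.

0.1176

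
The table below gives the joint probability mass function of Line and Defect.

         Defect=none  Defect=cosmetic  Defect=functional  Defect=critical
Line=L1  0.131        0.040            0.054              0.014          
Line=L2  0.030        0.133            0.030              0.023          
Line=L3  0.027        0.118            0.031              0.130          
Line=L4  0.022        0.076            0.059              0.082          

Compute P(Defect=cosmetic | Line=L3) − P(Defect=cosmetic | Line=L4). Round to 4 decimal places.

0.0676

P(Line=L3) = 0.027 + 0.118 + 0.031 + 0.130 = 0.306; P(Defect=cosmetic | Line=L3) = 0.118/0.306 = 0.38562.
P(Line=L4) = 0.022 + 0.076 + 0.059 + 0.082 = 0.239; P(Defect=cosmetic | Line=L4) = 0.076/0.239 = 0.31799.
Difference = 0.0676.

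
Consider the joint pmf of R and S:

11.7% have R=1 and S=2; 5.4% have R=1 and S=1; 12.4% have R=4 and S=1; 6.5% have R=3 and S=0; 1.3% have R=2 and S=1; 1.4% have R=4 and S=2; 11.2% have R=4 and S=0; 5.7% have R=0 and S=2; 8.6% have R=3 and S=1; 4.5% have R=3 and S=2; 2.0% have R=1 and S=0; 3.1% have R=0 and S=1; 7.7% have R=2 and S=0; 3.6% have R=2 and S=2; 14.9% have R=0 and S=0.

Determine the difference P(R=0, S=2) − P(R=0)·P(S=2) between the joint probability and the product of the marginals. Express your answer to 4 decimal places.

-0.0068

P(R=0) = 0.149 + 0.031 + 0.057 = 0.237.
P(S=2) = 0.057 + 0.117 + 0.036 + 0.045 + 0.014 = 0.269.
P(R=0, S=2) − P(R=0)P(S=2) = 0.057 − 0.237×0.269 = -0.0068.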